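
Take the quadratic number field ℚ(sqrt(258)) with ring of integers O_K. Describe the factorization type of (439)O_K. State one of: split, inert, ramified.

Since 258 ≢ 1 mod 4, the ring of integers is ℤ[√258] with discriminant 4·258 = 1032.
disc(K) = 1032 is not divisible by 439; 439 is unramified.
(258/439) = 258^219 mod 439 = 1, giving Legendre symbol 1.
d is a quadratic residue mod p, hence 439 splits in O_K.

split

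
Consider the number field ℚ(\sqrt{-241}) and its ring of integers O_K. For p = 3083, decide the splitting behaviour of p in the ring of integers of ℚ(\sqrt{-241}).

d = -241 ≡ 3 (mod 4), so O_K = ℤ[√-241] and disc(K) = 4d = -964.
3083 ∤ -964, so 3083 is unramified.
Euler's criterion: (-241)^1541 mod 3083 = 3082. Thus (-241|3083) = -1.
Legendre symbol -1 ⇒ 3083 is inert.

3083 remains inert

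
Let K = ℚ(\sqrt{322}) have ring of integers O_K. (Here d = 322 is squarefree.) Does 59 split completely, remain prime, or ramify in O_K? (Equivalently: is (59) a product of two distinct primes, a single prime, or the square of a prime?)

59 splits in O_K

Since 322 ≢ 1 mod 4, the ring of integers is ℤ[√322] with discriminant 4·322 = 1288.
Since gcd(59, 1288) = 1 the prime 59 does not ramify.
(322/59) = 27^29 mod 59 = 1, giving Legendre symbol 1.
Legendre symbol 1 ⇒ 59 is split.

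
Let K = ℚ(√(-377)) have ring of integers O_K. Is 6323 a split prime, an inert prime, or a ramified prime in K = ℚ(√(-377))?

-377 mod 4 = 3, hence disc K = 4·(-377) = -1508 and O_K = ℤ[√-377].
disc(K) = -1508 is not divisible by 6323; 6323 is unramified.
(-377/6323) = 5946^3161 mod 6323 = 1, giving Legendre symbol 1.
d is a quadratic residue mod p, hence 6323 splits in O_K.

split — (6323) = 𝔭₁𝔭₂ with 𝔭₁ ≠ 𝔭₂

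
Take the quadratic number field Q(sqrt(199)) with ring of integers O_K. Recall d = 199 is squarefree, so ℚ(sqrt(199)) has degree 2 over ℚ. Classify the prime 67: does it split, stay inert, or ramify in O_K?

split

Since 199 ≢ 1 mod 4, the ring of integers is ℤ[√199] with discriminant 4·199 = 796.
Since gcd(67, 796) = 1 the prime 67 does not ramify.
Compute (199/67) via Euler: 65^((67-1)/2) mod 67 = 1, so (199/67) = 1.
d is a quadratic residue mod p, hence 67 splits in O_K.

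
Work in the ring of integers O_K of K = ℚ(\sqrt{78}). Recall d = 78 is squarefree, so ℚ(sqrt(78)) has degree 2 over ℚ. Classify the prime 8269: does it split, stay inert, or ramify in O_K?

Since 78 ≢ 1 mod 4, the ring of integers is ℤ[√78] with discriminant 4·78 = 312.
8269 ∤ 312, so 8269 is unramified.
(78/8269) = 78^4134 mod 8269 = 8268, giving Legendre symbol -1.
(78/8269) = -1, so 8269 is inert.

p is inert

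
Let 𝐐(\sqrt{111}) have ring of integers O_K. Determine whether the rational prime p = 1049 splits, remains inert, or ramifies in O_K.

d = 111 ≡ 3 (mod 4), so O_K = ℤ[√111] and disc(K) = 4d = 444.
Since gcd(1049, 444) = 1 the prime 1049 does not ramify.
Compute (111/1049) via Euler: 111^((1049-1)/2) mod 1049 = 1, so (111/1049) = 1.
Legendre symbol 1 ⇒ 1049 is split.

p splits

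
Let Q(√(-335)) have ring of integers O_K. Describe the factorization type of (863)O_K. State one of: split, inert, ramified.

-335 mod 4 = 1, hence disc K = -335 and O_K = ℤ[(1+√-335)/2].
disc(K) = -335 is not divisible by 863; 863 is unramified.
(-335/863) = 528^431 mod 863 = 862, giving Legendre symbol -1.
Legendre symbol -1 ⇒ 863 is inert.

inert — (863) stays prime in O_K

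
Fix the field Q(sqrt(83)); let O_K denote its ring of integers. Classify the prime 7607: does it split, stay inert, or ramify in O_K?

split

83 mod 4 = 3, hence disc K = 4·83 = 332 and O_K = ℤ[√83].
disc(K) = 332 is not divisible by 7607; 7607 is unramified.
(83/7607) = 83^3803 mod 7607 = 1, giving Legendre symbol 1.
d is a quadratic residue mod p, hence 7607 splits in O_K.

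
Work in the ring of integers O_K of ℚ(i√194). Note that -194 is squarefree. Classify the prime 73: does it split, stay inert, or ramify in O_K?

p splits

-194 mod 4 = 2, hence disc K = 4·(-194) = -776 and O_K = ℤ[√-194].
Since gcd(73, -776) = 1 the prime 73 does not ramify.
Legendre symbol by Euler's criterion: (-194/73) ≡ (-194)^36 ≡ 1 (mod 73), i.e. (-194/73) = 1.
d is a quadratic residue mod p, hence 73 splits in O_K.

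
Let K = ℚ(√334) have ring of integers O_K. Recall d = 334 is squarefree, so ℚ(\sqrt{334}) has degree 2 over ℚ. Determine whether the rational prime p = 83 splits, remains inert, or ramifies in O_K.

d = 334 ≡ 2 (mod 4), so O_K = ℤ[√334] and disc(K) = 4d = 1336.
Since gcd(83, 1336) = 1 the prime 83 does not ramify.
Legendre symbol by Euler's criterion: (334/83) ≡ 334^41 ≡ 82 (mod 83), i.e. (334/83) = -1.
Legendre symbol -1 ⇒ 83 is inert.

remains prime (inert)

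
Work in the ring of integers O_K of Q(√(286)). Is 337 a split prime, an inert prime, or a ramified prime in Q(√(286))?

Since 286 ≢ 1 mod 4, the ring of integers is ℤ[√286] with discriminant 4·286 = 1144.
337 ∤ 1144, so 337 is unramified.
Compute (286/337) via Euler: 286^((337-1)/2) mod 337 = 336, so (286/337) = -1.
Legendre symbol -1 ⇒ 337 is inert.

p is inert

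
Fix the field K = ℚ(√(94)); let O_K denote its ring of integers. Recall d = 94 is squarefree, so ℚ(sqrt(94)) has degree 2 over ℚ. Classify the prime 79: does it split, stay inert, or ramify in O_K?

Since 94 ≢ 1 mod 4, the ring of integers is ℤ[√94] with discriminant 4·94 = 376.
Since gcd(79, 376) = 1 the prime 79 does not ramify.
Euler's criterion: 94^39 mod 79 = 78. Thus (94|79) = -1.
(94/79) = -1, so 79 is inert.

p is inert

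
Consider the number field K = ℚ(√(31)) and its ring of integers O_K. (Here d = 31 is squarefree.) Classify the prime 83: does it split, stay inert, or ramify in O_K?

split — (83) = 𝔭₁𝔭₂ with 𝔭₁ ≠ 𝔭₂

Since 31 ≢ 1 mod 4, the ring of integers is ℤ[√31] with discriminant 4·31 = 124.
disc(K) = 124 is not divisible by 83; 83 is unramified.
(31/83) = 31^41 mod 83 = 1, giving Legendre symbol 1.
d is a quadratic residue mod p, hence 83 splits in O_K.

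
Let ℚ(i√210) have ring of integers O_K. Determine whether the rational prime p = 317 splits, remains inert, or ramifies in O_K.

remains prime (inert)

Since -210 ≢ 1 mod 4, the ring of integers is ℤ[√-210] with discriminant 4·(-210) = -840.
317 ∤ -840, so 317 is unramified.
Compute (-210/317) via Euler: 107^((317-1)/2) mod 317 = 316, so (-210/317) = -1.
Legendre symbol -1 ⇒ 317 is inert.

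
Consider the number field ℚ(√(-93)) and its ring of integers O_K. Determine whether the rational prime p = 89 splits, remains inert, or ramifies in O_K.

-93 mod 4 = 3, hence disc K = 4·(-93) = -372 and O_K = ℤ[√-93].
89 ∤ -372, so 89 is unramified.
Euler's criterion: (-93)^44 mod 89 = 1. Thus (-93|89) = 1.
Legendre symbol 1 ⇒ 89 is split.

splits completely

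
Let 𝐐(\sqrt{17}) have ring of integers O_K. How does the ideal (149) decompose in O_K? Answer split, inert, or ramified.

p splits

Since 17 ≡ 1 mod 4, the ring of integers is ℤ[(1+√17)/2] with discriminant 17.
Since gcd(149, 17) = 1 the prime 149 does not ramify.
Compute (17/149) via Euler: 17^((149-1)/2) mod 149 = 1, so (17/149) = 1.
(17/149) = 1, so 149 splits.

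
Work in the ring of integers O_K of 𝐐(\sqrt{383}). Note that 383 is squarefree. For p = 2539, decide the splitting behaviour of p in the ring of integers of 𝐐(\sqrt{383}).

splits completely

d = 383 ≡ 3 (mod 4), so O_K = ℤ[√383] and disc(K) = 4d = 1532.
2539 ∤ 1532, so 2539 is unramified.
(383/2539) = 383^1269 mod 2539 = 1, giving Legendre symbol 1.
Legendre symbol 1 ⇒ 2539 is split.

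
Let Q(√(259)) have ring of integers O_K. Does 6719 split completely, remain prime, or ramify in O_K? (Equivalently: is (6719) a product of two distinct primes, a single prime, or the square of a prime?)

Since 259 ≢ 1 mod 4, the ring of integers is ℤ[√259] with discriminant 4·259 = 1036.
Since gcd(6719, 1036) = 1 the prime 6719 does not ramify.
Euler's criterion: 259^3359 mod 6719 = 6718. Thus (259|6719) = -1.
d is a non-residue mod p, hence 6719 remains inert in O_K.

remains prime (inert)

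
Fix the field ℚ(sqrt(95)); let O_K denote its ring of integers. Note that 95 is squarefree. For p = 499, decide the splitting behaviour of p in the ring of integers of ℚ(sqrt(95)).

Since 95 ≢ 1 mod 4, the ring of integers is ℤ[√95] with discriminant 4·95 = 380.
Since gcd(499, 380) = 1 the prime 499 does not ramify.
Legendre symbol by Euler's criterion: (95/499) ≡ 95^249 ≡ 498 (mod 499), i.e. (95/499) = -1.
(95/499) = -1, so 499 is inert.

remains prime (inert)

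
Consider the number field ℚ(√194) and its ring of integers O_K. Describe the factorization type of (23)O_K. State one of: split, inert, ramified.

p is inert

d = 194 ≡ 2 (mod 4), so O_K = ℤ[√194] and disc(K) = 4d = 776.
Since gcd(23, 776) = 1 the prime 23 does not ramify.
Compute (194/23) via Euler: 10^((23-1)/2) mod 23 = 22, so (194/23) = -1.
(194/23) = -1, so 23 is inert.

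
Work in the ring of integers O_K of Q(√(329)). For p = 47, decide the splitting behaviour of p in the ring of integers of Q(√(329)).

d = 329 ≡ 1 (mod 4), so O_K = ℤ[(1+√329)/2] and disc(K) = d = 329.
Ramification test: 47 | 329. The prime 47 ramifies in K.

ramified — (47) = 𝔭²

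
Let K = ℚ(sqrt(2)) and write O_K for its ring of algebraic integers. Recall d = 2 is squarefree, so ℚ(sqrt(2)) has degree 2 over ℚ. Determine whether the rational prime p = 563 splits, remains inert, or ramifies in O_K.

inert — (563) stays prime in O_K

2 mod 4 = 2, hence disc K = 4·2 = 8 and O_K = ℤ[√2].
disc(K) = 8 is not divisible by 563; 563 is unramified.
Compute (2/563) via Euler: 2^((563-1)/2) mod 563 = 562, so (2/563) = -1.
Legendre symbol -1 ⇒ 563 is inert.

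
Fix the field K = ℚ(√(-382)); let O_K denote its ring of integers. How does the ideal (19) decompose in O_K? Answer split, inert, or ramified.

d = -382 ≡ 2 (mod 4), so O_K = ℤ[√-382] and disc(K) = 4d = -1528.
19 ∤ -1528, so 19 is unramified.
Euler's criterion: (-382)^9 mod 19 = 1. Thus (-382|19) = 1.
(-382/19) = 1, so 19 splits.

19 splits in O_K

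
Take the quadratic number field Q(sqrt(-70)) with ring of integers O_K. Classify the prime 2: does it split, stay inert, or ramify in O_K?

ramifies in O_K

Since -70 ≢ 1 mod 4, the ring of integers is ℤ[√-70] with discriminant 4·(-70) = -280.
2 divides disc(K) = -280, so 2 ramifies.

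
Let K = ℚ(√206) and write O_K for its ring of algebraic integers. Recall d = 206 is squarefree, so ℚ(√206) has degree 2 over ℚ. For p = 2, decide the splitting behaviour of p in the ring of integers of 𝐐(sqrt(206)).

d = 206 ≡ 2 (mod 4), so O_K = ℤ[√206] and disc(K) = 4d = 824.
2 divides disc(K) = 824, so 2 ramifies.

ramifies in O_K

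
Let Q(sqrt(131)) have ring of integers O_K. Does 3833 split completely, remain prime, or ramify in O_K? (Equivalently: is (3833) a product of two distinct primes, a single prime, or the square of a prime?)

p splits

131 mod 4 = 3, hence disc K = 4·131 = 524 and O_K = ℤ[√131].
Since gcd(3833, 524) = 1 the prime 3833 does not ramify.
Euler's criterion: 131^1916 mod 3833 = 1. Thus (131|3833) = 1.
(131/3833) = 1, so 3833 splits.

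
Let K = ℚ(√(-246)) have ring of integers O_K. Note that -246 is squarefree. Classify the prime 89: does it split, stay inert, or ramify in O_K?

Since -246 ≢ 1 mod 4, the ring of integers is ℤ[√-246] with discriminant 4·(-246) = -984.
89 ∤ -984, so 89 is unramified.
Euler's criterion: (-246)^44 mod 89 = 1. Thus (-246|89) = 1.
(-246/89) = 1, so 89 splits.

splits completely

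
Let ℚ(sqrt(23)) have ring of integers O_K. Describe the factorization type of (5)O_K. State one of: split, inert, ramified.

5 remains inert

Since 23 ≢ 1 mod 4, the ring of integers is ℤ[√23] with discriminant 4·23 = 92.
Since gcd(5, 92) = 1 the prime 5 does not ramify.
Euler's criterion: 23^2 mod 5 = 4. Thus (23|5) = -1.
Legendre symbol -1 ⇒ 5 is inert.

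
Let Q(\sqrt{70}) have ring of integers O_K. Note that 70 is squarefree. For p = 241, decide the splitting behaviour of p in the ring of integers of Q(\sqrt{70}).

p is inert

70 mod 4 = 2, hence disc K = 4·70 = 280 and O_K = ℤ[√70].
Since gcd(241, 280) = 1 the prime 241 does not ramify.
Compute (70/241) via Euler: 70^((241-1)/2) mod 241 = 240, so (70/241) = -1.
Legendre symbol -1 ⇒ 241 is inert.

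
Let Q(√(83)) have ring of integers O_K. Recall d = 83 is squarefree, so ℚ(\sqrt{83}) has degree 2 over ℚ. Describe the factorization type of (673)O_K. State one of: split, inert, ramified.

83 mod 4 = 3, hence disc K = 4·83 = 332 and O_K = ℤ[√83].
disc(K) = 332 is not divisible by 673; 673 is unramified.
(83/673) = 83^336 mod 673 = 1, giving Legendre symbol 1.
(83/673) = 1, so 673 splits.

p splits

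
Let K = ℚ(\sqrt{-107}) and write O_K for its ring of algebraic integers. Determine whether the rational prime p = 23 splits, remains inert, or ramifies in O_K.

split — (23) = 𝔭₁𝔭₂ with 𝔭₁ ≠ 𝔭₂

-107 mod 4 = 1, hence disc K = -107 and O_K = ℤ[(1+√-107)/2].
disc(K) = -107 is not divisible by 23; 23 is unramified.
(-107/23) = 8^11 mod 23 = 1, giving Legendre symbol 1.
d is a quadratic residue mod p, hence 23 splits in O_K.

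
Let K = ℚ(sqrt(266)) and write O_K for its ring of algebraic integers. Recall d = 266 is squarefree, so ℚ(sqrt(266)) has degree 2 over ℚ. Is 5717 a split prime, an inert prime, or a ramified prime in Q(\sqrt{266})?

d = 266 ≡ 2 (mod 4), so O_K = ℤ[√266] and disc(K) = 4d = 1064.
5717 ∤ 1064, so 5717 is unramified.
Legendre symbol by Euler's criterion: (266/5717) ≡ 266^2858 ≡ 1 (mod 5717), i.e. (266/5717) = 1.
Legendre symbol 1 ⇒ 5717 is split.

p splits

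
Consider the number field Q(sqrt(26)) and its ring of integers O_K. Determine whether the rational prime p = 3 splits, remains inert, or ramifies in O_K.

d = 26 ≡ 2 (mod 4), so O_K = ℤ[√26] and disc(K) = 4d = 104.
disc(K) = 104 is not divisible by 3; 3 is unramified.
Compute (26/3) via Euler: 2^((3-1)/2) mod 3 = 2, so (26/3) = -1.
(26/3) = -1, so 3 is inert.

3 remains inert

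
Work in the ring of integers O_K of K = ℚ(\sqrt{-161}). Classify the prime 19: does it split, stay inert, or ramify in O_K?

-161 mod 4 = 3, hence disc K = 4·(-161) = -644 and O_K = ℤ[√-161].
Since gcd(19, -644) = 1 the prime 19 does not ramify.
Compute (-161/19) via Euler: 10^((19-1)/2) mod 19 = 18, so (-161/19) = -1.
Legendre symbol -1 ⇒ 19 is inert.

inert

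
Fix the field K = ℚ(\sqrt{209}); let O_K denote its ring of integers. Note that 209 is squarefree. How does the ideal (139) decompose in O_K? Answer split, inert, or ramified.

inert

Since 209 ≡ 1 mod 4, the ring of integers is ℤ[(1+√209)/2] with discriminant 209.
Since gcd(139, 209) = 1 the prime 139 does not ramify.
Euler's criterion: 209^69 mod 139 = 138. Thus (209|139) = -1.
Legendre symbol -1 ⇒ 139 is inert.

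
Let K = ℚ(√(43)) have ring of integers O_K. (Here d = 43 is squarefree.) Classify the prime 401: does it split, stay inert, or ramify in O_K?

splits completely

Since 43 ≢ 1 mod 4, the ring of integers is ℤ[√43] with discriminant 4·43 = 172.
Since gcd(401, 172) = 1 the prime 401 does not ramify.
(43/401) = 43^200 mod 401 = 1, giving Legendre symbol 1.
d is a quadratic residue mod p, hence 401 splits in O_K.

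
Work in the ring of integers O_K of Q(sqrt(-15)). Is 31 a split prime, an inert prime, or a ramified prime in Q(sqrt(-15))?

-15 mod 4 = 1, hence disc K = -15 and O_K = ℤ[(1+√-15)/2].
disc(K) = -15 is not divisible by 31; 31 is unramified.
Compute (-15/31) via Euler: 16^((31-1)/2) mod 31 = 1, so (-15/31) = 1.
Legendre symbol 1 ⇒ 31 is split.

p splits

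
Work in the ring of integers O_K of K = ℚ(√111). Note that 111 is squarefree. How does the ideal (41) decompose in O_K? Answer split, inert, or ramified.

111 mod 4 = 3, hence disc K = 4·111 = 444 and O_K = ℤ[√111].
Since gcd(41, 444) = 1 the prime 41 does not ramify.
Compute (111/41) via Euler: 29^((41-1)/2) mod 41 = 40, so (111/41) = -1.
Legendre symbol -1 ⇒ 41 is inert.

p is inert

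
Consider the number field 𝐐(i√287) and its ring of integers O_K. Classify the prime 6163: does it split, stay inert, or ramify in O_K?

split

d = -287 ≡ 1 (mod 4), so O_K = ℤ[(1+√-287)/2] and disc(K) = d = -287.
6163 ∤ -287, so 6163 is unramified.
Euler's criterion: (-287)^3081 mod 6163 = 1. Thus (-287|6163) = 1.
Legendre symbol 1 ⇒ 6163 is split.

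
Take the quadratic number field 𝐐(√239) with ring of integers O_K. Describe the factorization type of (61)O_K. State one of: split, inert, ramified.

splits completely

d = 239 ≡ 3 (mod 4), so O_K = ℤ[√239] and disc(K) = 4d = 956.
61 ∤ 956, so 61 is unramified.
(239/61) = 56^30 mod 61 = 1, giving Legendre symbol 1.
(239/61) = 1, so 61 splits.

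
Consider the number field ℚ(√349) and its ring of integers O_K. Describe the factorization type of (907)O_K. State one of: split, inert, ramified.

Since 349 ≡ 1 mod 4, the ring of integers is ℤ[(1+√349)/2] with discriminant 349.
disc(K) = 349 is not divisible by 907; 907 is unramified.
Euler's criterion: 349^453 mod 907 = 906. Thus (349|907) = -1.
d is a non-residue mod p, hence 907 remains inert in O_K.

inert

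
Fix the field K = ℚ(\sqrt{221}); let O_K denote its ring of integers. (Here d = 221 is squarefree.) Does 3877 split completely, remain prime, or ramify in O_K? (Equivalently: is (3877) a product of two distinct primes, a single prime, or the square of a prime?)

splits completely

221 mod 4 = 1, hence disc K = 221 and O_K = ℤ[(1+√221)/2].
disc(K) = 221 is not divisible by 3877; 3877 is unramified.
Legendre symbol by Euler's criterion: (221/3877) ≡ 221^1938 ≡ 1 (mod 3877), i.e. (221/3877) = 1.
(221/3877) = 1, so 3877 splits.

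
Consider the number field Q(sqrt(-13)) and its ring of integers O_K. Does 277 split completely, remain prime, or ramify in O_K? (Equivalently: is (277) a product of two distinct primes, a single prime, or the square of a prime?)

split

d = -13 ≡ 3 (mod 4), so O_K = ℤ[√-13] and disc(K) = 4d = -52.
Since gcd(277, -52) = 1 the prime 277 does not ramify.
Legendre symbol by Euler's criterion: (-13/277) ≡ (-13)^138 ≡ 1 (mod 277), i.e. (-13/277) = 1.
(-13/277) = 1, so 277 splits.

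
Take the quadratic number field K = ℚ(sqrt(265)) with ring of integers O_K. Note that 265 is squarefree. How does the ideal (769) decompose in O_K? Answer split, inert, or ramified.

265 mod 4 = 1, hence disc K = 265 and O_K = ℤ[(1+√265)/2].
Since gcd(769, 265) = 1 the prime 769 does not ramify.
Euler's criterion: 265^384 mod 769 = 768. Thus (265|769) = -1.
Legendre symbol -1 ⇒ 769 is inert.

inert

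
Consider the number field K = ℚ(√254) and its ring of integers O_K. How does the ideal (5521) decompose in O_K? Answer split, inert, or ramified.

254 mod 4 = 2, hence disc K = 4·254 = 1016 and O_K = ℤ[√254].
5521 ∤ 1016, so 5521 is unramified.
Euler's criterion: 254^2760 mod 5521 = 1. Thus (254|5521) = 1.
d is a quadratic residue mod p, hence 5521 splits in O_K.

split — (5521) = 𝔭₁𝔭₂ with 𝔭₁ ≠ 𝔭₂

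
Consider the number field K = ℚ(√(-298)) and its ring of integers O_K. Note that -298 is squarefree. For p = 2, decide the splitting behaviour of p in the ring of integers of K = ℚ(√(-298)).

-298 mod 4 = 2, hence disc K = 4·(-298) = -1192 and O_K = ℤ[√-298].
Ramification test: 2 | -1192. The prime 2 ramifies in K.

ramified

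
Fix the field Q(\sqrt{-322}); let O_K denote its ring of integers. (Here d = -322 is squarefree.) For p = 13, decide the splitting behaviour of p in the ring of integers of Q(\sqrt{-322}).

p splits

d = -322 ≡ 2 (mod 4), so O_K = ℤ[√-322] and disc(K) = 4d = -1288.
13 ∤ -1288, so 13 is unramified.
Legendre symbol by Euler's criterion: (-322/13) ≡ (-322)^6 ≡ 1 (mod 13), i.e. (-322/13) = 1.
(-322/13) = 1, so 13 splits.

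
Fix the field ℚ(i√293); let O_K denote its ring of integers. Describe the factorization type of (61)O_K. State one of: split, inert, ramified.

splits completely

d = -293 ≡ 3 (mod 4), so O_K = ℤ[√-293] and disc(K) = 4d = -1172.
disc(K) = -1172 is not divisible by 61; 61 is unramified.
Compute (-293/61) via Euler: 12^((61-1)/2) mod 61 = 1, so (-293/61) = 1.
d is a quadratic residue mod p, hence 61 splits in O_K.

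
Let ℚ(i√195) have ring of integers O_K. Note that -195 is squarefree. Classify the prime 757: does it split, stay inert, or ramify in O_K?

inert

Since -195 ≡ 1 mod 4, the ring of integers is ℤ[(1+√-195)/2] with discriminant -195.
disc(K) = -195 is not divisible by 757; 757 is unramified.
Legendre symbol by Euler's criterion: (-195/757) ≡ (-195)^378 ≡ 756 (mod 757), i.e. (-195/757) = -1.
(-195/757) = -1, so 757 is inert.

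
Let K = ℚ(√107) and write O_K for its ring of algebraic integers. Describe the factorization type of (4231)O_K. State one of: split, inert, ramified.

d = 107 ≡ 3 (mod 4), so O_K = ℤ[√107] and disc(K) = 4d = 428.
4231 ∤ 428, so 4231 is unramified.
(107/4231) = 107^2115 mod 4231 = 1, giving Legendre symbol 1.
(107/4231) = 1, so 4231 splits.

split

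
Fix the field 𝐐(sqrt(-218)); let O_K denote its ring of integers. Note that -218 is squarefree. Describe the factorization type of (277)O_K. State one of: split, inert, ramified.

-218 mod 4 = 2, hence disc K = 4·(-218) = -872 and O_K = ℤ[√-218].
disc(K) = -872 is not divisible by 277; 277 is unramified.
Compute (-218/277) via Euler: 59^((277-1)/2) mod 277 = 1, so (-218/277) = 1.
d is a quadratic residue mod p, hence 277 splits in O_K.

p splits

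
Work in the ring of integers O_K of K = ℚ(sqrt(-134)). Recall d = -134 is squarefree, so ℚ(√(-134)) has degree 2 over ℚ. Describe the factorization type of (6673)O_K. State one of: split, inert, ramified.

split — (6673) = 𝔭₁𝔭₂ with 𝔭₁ ≠ 𝔭₂

Since -134 ≢ 1 mod 4, the ring of integers is ℤ[√-134] with discriminant 4·(-134) = -536.
6673 ∤ -536, so 6673 is unramified.
Legendre symbol by Euler's criterion: (-134/6673) ≡ (-134)^3336 ≡ 1 (mod 6673), i.e. (-134/6673) = 1.
d is a quadratic residue mod p, hence 6673 splits in O_K.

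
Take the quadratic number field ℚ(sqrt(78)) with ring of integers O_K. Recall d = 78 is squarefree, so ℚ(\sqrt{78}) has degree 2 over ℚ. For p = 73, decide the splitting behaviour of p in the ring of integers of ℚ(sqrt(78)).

p is inert

Since 78 ≢ 1 mod 4, the ring of integers is ℤ[√78] with discriminant 4·78 = 312.
73 ∤ 312, so 73 is unramified.
(78/73) = 5^36 mod 73 = 72, giving Legendre symbol -1.
d is a non-residue mod p, hence 73 remains inert in O_K.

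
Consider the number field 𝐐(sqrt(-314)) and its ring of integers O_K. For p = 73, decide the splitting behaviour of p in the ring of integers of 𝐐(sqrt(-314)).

p is inert

d = -314 ≡ 2 (mod 4), so O_K = ℤ[√-314] and disc(K) = 4d = -1256.
73 ∤ -1256, so 73 is unramified.
Compute (-314/73) via Euler: 51^((73-1)/2) mod 73 = 72, so (-314/73) = -1.
d is a non-residue mod p, hence 73 remains inert in O_K.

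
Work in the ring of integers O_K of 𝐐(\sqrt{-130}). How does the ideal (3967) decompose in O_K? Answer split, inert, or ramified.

inert

d = -130 ≡ 2 (mod 4), so O_K = ℤ[√-130] and disc(K) = 4d = -520.
Since gcd(3967, -520) = 1 the prime 3967 does not ramify.
Legendre symbol by Euler's criterion: (-130/3967) ≡ (-130)^1983 ≡ 3966 (mod 3967), i.e. (-130/3967) = -1.
Legendre symbol -1 ⇒ 3967 is inert.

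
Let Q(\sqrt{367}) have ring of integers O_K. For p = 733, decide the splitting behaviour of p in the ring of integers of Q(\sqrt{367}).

367 mod 4 = 3, hence disc K = 4·367 = 1468 and O_K = ℤ[√367].
Since gcd(733, 1468) = 1 the prime 733 does not ramify.
Euler's criterion: 367^366 mod 733 = 732. Thus (367|733) = -1.
(367/733) = -1, so 733 is inert.

inert — (733) stays prime in O_K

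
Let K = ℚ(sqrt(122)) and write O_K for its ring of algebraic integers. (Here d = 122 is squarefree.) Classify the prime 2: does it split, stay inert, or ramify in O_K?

d = 122 ≡ 2 (mod 4), so O_K = ℤ[√122] and disc(K) = 4d = 488.
2 divides disc(K) = 488, so 2 ramifies.

ramified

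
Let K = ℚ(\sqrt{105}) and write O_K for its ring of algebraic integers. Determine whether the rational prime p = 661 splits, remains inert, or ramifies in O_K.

661 remains inert

105 mod 4 = 1, hence disc K = 105 and O_K = ℤ[(1+√105)/2].
661 ∤ 105, so 661 is unramified.
(105/661) = 105^330 mod 661 = 660, giving Legendre symbol -1.
Legendre symbol -1 ⇒ 661 is inert.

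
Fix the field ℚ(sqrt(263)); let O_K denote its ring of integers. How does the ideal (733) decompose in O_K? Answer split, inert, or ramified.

d = 263 ≡ 3 (mod 4), so O_K = ℤ[√263] and disc(K) = 4d = 1052.
disc(K) = 1052 is not divisible by 733; 733 is unramified.
Compute (263/733) via Euler: 263^((733-1)/2) mod 733 = 1, so (263/733) = 1.
Legendre symbol 1 ⇒ 733 is split.

733 splits in O_K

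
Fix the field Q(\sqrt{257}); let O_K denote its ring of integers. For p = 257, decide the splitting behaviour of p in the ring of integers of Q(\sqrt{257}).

257 mod 4 = 1, hence disc K = 257 and O_K = ℤ[(1+√257)/2].
257 divides disc(K) = 257, so 257 ramifies.

ramified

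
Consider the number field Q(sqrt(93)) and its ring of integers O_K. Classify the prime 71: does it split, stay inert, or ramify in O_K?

71 remains inert

Since 93 ≡ 1 mod 4, the ring of integers is ℤ[(1+√93)/2] with discriminant 93.
71 ∤ 93, so 71 is unramified.
Legendre symbol by Euler's criterion: (93/71) ≡ 93^35 ≡ 70 (mod 71), i.e. (93/71) = -1.
d is a non-residue mod p, hence 71 remains inert in O_K.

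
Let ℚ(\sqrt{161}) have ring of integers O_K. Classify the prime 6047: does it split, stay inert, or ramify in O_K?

splits completely

d = 161 ≡ 1 (mod 4), so O_K = ℤ[(1+√161)/2] and disc(K) = d = 161.
disc(K) = 161 is not divisible by 6047; 6047 is unramified.
Legendre symbol by Euler's criterion: (161/6047) ≡ 161^3023 ≡ 1 (mod 6047), i.e. (161/6047) = 1.
Legendre symbol 1 ⇒ 6047 is split.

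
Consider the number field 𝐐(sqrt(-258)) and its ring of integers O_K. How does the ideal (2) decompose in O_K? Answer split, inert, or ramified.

ramifies in O_K

d = -258 ≡ 2 (mod 4), so O_K = ℤ[√-258] and disc(K) = 4d = -1032.
Ramification test: 2 | -1032. The prime 2 ramifies in K.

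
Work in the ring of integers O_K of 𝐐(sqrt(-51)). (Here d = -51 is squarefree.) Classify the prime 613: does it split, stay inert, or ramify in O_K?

-51 mod 4 = 1, hence disc K = -51 and O_K = ℤ[(1+√-51)/2].
Since gcd(613, -51) = 1 the prime 613 does not ramify.
Compute (-51/613) via Euler: 562^((613-1)/2) mod 613 = 1, so (-51/613) = 1.
(-51/613) = 1, so 613 splits.

splits completely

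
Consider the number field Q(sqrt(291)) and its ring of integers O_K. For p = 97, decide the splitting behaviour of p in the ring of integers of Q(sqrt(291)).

ramified

291 mod 4 = 3, hence disc K = 4·291 = 1164 and O_K = ℤ[√291].
disc(K) = 1164 = 97·12, so p = 97 is ramified.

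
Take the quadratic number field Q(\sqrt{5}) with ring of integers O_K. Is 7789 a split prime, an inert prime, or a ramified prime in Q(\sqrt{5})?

Since 5 ≡ 1 mod 4, the ring of integers is ℤ[(1+√5)/2] with discriminant 5.
Since gcd(7789, 5) = 1 the prime 7789 does not ramify.
Euler's criterion: 5^3894 mod 7789 = 1. Thus (5|7789) = 1.
d is a quadratic residue mod p, hence 7789 splits in O_K.

splits completely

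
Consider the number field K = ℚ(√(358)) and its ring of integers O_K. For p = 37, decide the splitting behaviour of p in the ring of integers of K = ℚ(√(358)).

Since 358 ≢ 1 mod 4, the ring of integers is ℤ[√358] with discriminant 4·358 = 1432.
disc(K) = 1432 is not divisible by 37; 37 is unramified.
Compute (358/37) via Euler: 25^((37-1)/2) mod 37 = 1, so (358/37) = 1.
(358/37) = 1, so 37 splits.

splits completely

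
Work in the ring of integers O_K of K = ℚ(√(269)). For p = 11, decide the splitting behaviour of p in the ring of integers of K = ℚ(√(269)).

Since 269 ≡ 1 mod 4, the ring of integers is ℤ[(1+√269)/2] with discriminant 269.
Since gcd(11, 269) = 1 the prime 11 does not ramify.
Legendre symbol by Euler's criterion: (269/11) ≡ 269^5 ≡ 1 (mod 11), i.e. (269/11) = 1.
(269/11) = 1, so 11 splits.

p splits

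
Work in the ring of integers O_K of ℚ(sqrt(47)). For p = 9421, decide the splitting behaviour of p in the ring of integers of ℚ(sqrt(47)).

split

d = 47 ≡ 3 (mod 4), so O_K = ℤ[√47] and disc(K) = 4d = 188.
Since gcd(9421, 188) = 1 the prime 9421 does not ramify.
Euler's criterion: 47^4710 mod 9421 = 1. Thus (47|9421) = 1.
d is a quadratic residue mod p, hence 9421 splits in O_K.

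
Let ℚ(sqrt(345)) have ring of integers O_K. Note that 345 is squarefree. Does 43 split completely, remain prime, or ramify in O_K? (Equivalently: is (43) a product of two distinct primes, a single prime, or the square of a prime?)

split

Since 345 ≡ 1 mod 4, the ring of integers is ℤ[(1+√345)/2] with discriminant 345.
disc(K) = 345 is not divisible by 43; 43 is unramified.
Euler's criterion: 345^21 mod 43 = 1. Thus (345|43) = 1.
(345/43) = 1, so 43 splits.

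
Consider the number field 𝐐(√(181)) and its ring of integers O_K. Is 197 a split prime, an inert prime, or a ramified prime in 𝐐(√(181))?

p splits

d = 181 ≡ 1 (mod 4), so O_K = ℤ[(1+√181)/2] and disc(K) = d = 181.
Since gcd(197, 181) = 1 the prime 197 does not ramify.
Compute (181/197) via Euler: 181^((197-1)/2) mod 197 = 1, so (181/197) = 1.
d is a quadratic residue mod p, hence 197 splits in O_K.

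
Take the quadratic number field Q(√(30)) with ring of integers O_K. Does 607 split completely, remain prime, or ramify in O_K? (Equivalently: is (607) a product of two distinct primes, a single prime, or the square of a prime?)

splits completely

30 mod 4 = 2, hence disc K = 4·30 = 120 and O_K = ℤ[√30].
607 ∤ 120, so 607 is unramified.
Compute (30/607) via Euler: 30^((607-1)/2) mod 607 = 1, so (30/607) = 1.
(30/607) = 1, so 607 splits.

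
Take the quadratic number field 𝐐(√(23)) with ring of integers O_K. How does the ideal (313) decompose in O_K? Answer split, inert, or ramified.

inert — (313) stays prime in O_K

Since 23 ≢ 1 mod 4, the ring of integers is ℤ[√23] with discriminant 4·23 = 92.
313 ∤ 92, so 313 is unramified.
(23/313) = 23^156 mod 313 = 312, giving Legendre symbol -1.
Legendre symbol -1 ⇒ 313 is inert.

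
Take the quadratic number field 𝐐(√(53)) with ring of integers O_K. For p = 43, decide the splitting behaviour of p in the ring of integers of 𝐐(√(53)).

split

Since 53 ≡ 1 mod 4, the ring of integers is ℤ[(1+√53)/2] with discriminant 53.
disc(K) = 53 is not divisible by 43; 43 is unramified.
Legendre symbol by Euler's criterion: (53/43) ≡ 53^21 ≡ 1 (mod 43), i.e. (53/43) = 1.
d is a quadratic residue mod p, hence 43 splits in O_K.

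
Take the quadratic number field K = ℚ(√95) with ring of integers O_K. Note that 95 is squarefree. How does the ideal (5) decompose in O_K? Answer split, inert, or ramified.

ramifies in O_K

95 mod 4 = 3, hence disc K = 4·95 = 380 and O_K = ℤ[√95].
disc(K) = 380 = 5·76, so p = 5 is ramified.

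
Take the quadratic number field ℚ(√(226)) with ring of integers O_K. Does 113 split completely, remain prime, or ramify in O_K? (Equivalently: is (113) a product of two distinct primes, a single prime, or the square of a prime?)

ramified — (113) = 𝔭²

Since 226 ≢ 1 mod 4, the ring of integers is ℤ[√226] with discriminant 4·226 = 904.
Ramification test: 113 | 904. The prime 113 ramifies in K.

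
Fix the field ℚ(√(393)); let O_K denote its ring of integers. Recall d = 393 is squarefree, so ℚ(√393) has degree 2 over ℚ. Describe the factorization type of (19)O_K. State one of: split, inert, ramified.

Since 393 ≡ 1 mod 4, the ring of integers is ℤ[(1+√393)/2] with discriminant 393.
19 ∤ 393, so 19 is unramified.
(393/19) = 13^9 mod 19 = 18, giving Legendre symbol -1.
Legendre symbol -1 ⇒ 19 is inert.

p is inert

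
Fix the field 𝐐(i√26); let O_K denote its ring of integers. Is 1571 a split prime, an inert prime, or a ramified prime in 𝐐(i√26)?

inert

-26 mod 4 = 2, hence disc K = 4·(-26) = -104 and O_K = ℤ[√-26].
disc(K) = -104 is not divisible by 1571; 1571 is unramified.
(-26/1571) = 1545^785 mod 1571 = 1570, giving Legendre symbol -1.
Legendre symbol -1 ⇒ 1571 is inert.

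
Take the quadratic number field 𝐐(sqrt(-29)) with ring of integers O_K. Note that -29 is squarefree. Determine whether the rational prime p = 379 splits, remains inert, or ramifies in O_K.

split — (379) = 𝔭₁𝔭₂ with 𝔭₁ ≠ 𝔭₂

Since -29 ≢ 1 mod 4, the ring of integers is ℤ[√-29] with discriminant 4·(-29) = -116.
379 ∤ -116, so 379 is unramified.
Compute (-29/379) via Euler: 350^((379-1)/2) mod 379 = 1, so (-29/379) = 1.
Legendre symbol 1 ⇒ 379 is split.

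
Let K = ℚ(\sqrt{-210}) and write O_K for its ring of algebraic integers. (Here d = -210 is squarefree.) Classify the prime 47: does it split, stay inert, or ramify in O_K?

Since -210 ≢ 1 mod 4, the ring of integers is ℤ[√-210] with discriminant 4·(-210) = -840.
disc(K) = -840 is not divisible by 47; 47 is unramified.
Legendre symbol by Euler's criterion: (-210/47) ≡ (-210)^23 ≡ 1 (mod 47), i.e. (-210/47) = 1.
d is a quadratic residue mod p, hence 47 splits in O_K.

47 splits in O_K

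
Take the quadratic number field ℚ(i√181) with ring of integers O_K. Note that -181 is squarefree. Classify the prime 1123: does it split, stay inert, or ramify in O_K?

p is inert

-181 mod 4 = 3, hence disc K = 4·(-181) = -724 and O_K = ℤ[√-181].
1123 ∤ -724, so 1123 is unramified.
Euler's criterion: (-181)^561 mod 1123 = 1122. Thus (-181|1123) = -1.
(-181/1123) = -1, so 1123 is inert.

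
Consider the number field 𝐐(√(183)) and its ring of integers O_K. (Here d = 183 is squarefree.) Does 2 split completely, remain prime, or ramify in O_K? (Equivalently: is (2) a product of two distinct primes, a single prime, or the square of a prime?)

ramified

183 mod 4 = 3, hence disc K = 4·183 = 732 and O_K = ℤ[√183].
disc(K) = 732 = 2·366, so p = 2 is ramified.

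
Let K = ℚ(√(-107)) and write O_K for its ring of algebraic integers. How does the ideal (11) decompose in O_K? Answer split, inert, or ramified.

Since -107 ≡ 1 mod 4, the ring of integers is ℤ[(1+√-107)/2] with discriminant -107.
disc(K) = -107 is not divisible by 11; 11 is unramified.
Legendre symbol by Euler's criterion: (-107/11) ≡ (-107)^5 ≡ 1 (mod 11), i.e. (-107/11) = 1.
(-107/11) = 1, so 11 splits.

11 splits in O_K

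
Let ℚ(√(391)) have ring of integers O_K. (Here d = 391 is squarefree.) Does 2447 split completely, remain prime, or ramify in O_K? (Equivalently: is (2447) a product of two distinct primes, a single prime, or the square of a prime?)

2447 remains inert

Since 391 ≢ 1 mod 4, the ring of integers is ℤ[√391] with discriminant 4·391 = 1564.
Since gcd(2447, 1564) = 1 the prime 2447 does not ramify.
Compute (391/2447) via Euler: 391^((2447-1)/2) mod 2447 = 2446, so (391/2447) = -1.
d is a non-residue mod p, hence 2447 remains inert in O_K.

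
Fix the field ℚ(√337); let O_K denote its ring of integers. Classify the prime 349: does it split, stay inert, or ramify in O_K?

d = 337 ≡ 1 (mod 4), so O_K = ℤ[(1+√337)/2] and disc(K) = d = 337.
Since gcd(349, 337) = 1 the prime 349 does not ramify.
Compute (337/349) via Euler: 337^((349-1)/2) mod 349 = 1, so (337/349) = 1.
(337/349) = 1, so 349 splits.

349 splits in O_K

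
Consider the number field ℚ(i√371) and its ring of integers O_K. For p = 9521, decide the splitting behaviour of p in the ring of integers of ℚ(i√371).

-371 mod 4 = 1, hence disc K = -371 and O_K = ℤ[(1+√-371)/2].
disc(K) = -371 is not divisible by 9521; 9521 is unramified.
Compute (-371/9521) via Euler: 9150^((9521-1)/2) mod 9521 = 9520, so (-371/9521) = -1.
d is a non-residue mod p, hence 9521 remains inert in O_K.

inert — (9521) stays prime in O_K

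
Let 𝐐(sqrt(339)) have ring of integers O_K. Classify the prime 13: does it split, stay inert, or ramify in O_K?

p splits

d = 339 ≡ 3 (mod 4), so O_K = ℤ[√339] and disc(K) = 4d = 1356.
13 ∤ 1356, so 13 is unramified.
(339/13) = 1^6 mod 13 = 1, giving Legendre symbol 1.
Legendre symbol 1 ⇒ 13 is split.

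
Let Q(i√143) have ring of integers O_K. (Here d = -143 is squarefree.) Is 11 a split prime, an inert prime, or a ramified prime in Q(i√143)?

11 is ramified

-143 mod 4 = 1, hence disc K = -143 and O_K = ℤ[(1+√-143)/2].
11 divides disc(K) = -143, so 11 ramifies.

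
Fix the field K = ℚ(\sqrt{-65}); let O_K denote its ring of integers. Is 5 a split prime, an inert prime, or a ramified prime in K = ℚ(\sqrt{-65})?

ramifies in O_K

-65 mod 4 = 3, hence disc K = 4·(-65) = -260 and O_K = ℤ[√-65].
disc(K) = -260 = 5·(-52), so p = 5 is ramified.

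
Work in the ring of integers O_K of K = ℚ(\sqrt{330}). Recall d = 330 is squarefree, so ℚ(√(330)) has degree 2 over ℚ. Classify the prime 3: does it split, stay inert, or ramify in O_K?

ramified

d = 330 ≡ 2 (mod 4), so O_K = ℤ[√330] and disc(K) = 4d = 1320.
3 divides disc(K) = 1320, so 3 ramifies.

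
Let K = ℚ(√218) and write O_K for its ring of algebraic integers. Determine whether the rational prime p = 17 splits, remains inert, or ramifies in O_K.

p is inert

d = 218 ≡ 2 (mod 4), so O_K = ℤ[√218] and disc(K) = 4d = 872.
disc(K) = 872 is not divisible by 17; 17 is unramified.
(218/17) = 14^8 mod 17 = 16, giving Legendre symbol -1.
(218/17) = -1, so 17 is inert.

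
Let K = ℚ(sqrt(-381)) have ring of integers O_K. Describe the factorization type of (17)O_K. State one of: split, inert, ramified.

17 remains inert

Since -381 ≢ 1 mod 4, the ring of integers is ℤ[√-381] with discriminant 4·(-381) = -1524.
17 ∤ -1524, so 17 is unramified.
Legendre symbol by Euler's criterion: (-381/17) ≡ (-381)^8 ≡ 16 (mod 17), i.e. (-381/17) = -1.
d is a non-residue mod p, hence 17 remains inert in O_K.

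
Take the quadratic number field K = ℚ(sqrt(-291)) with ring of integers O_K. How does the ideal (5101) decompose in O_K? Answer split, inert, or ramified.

d = -291 ≡ 1 (mod 4), so O_K = ℤ[(1+√-291)/2] and disc(K) = d = -291.
disc(K) = -291 is not divisible by 5101; 5101 is unramified.
(-291/5101) = 4810^2550 mod 5101 = 5100, giving Legendre symbol -1.
(-291/5101) = -1, so 5101 is inert.

remains prime (inert)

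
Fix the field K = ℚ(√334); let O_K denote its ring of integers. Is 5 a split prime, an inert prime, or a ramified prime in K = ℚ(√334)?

d = 334 ≡ 2 (mod 4), so O_K = ℤ[√334] and disc(K) = 4d = 1336.
disc(K) = 1336 is not divisible by 5; 5 is unramified.
Euler's criterion: 334^2 mod 5 = 1. Thus (334|5) = 1.
(334/5) = 1, so 5 splits.

p splits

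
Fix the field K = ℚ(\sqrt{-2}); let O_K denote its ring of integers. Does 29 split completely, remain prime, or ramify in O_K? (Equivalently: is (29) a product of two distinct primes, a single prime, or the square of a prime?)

-2 mod 4 = 2, hence disc K = 4·(-2) = -8 and O_K = ℤ[√-2].
disc(K) = -8 is not divisible by 29; 29 is unramified.
Compute (-2/29) via Euler: 27^((29-1)/2) mod 29 = 28, so (-2/29) = -1.
Legendre symbol -1 ⇒ 29 is inert.

p is inert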